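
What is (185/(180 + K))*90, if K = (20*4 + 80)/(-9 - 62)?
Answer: 118215/1262 ≈ 93.673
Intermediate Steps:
K = -160/71 (K = (80 + 80)/(-71) = 160*(-1/71) = -160/71 ≈ -2.2535)
(185/(180 + K))*90 = (185/(180 - 160/71))*90 = (185/(12620/71))*90 = (185*(71/12620))*90 = (2627/2524)*90 = 118215/1262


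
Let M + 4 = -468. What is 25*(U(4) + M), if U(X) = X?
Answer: -11700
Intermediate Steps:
M = -472 (M = -4 - 468 = -472)
25*(U(4) + M) = 25*(4 - 472) = 25*(-468) = -11700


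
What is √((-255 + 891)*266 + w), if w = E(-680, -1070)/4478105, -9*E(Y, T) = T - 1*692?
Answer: √30533023130874829610/13434315 ≈ 411.31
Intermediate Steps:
E(Y, T) = 692/9 - T/9 (E(Y, T) = -(T - 1*692)/9 = -(T - 692)/9 = -(-692 + T)/9 = 692/9 - T/9)
w = 1762/40302945 (w = (692/9 - ⅑*(-1070))/4478105 = (692/9 + 1070/9)*(1/4478105) = (1762/9)*(1/4478105) = 1762/40302945 ≈ 4.3719e-5)
√((-255 + 891)*266 + w) = √((-255 + 891)*266 + 1762/40302945) = √(636*266 + 1762/40302945) = √(169176 + 1762/40302945) = √(6818291025082/40302945) = √30533023130874829610/13434315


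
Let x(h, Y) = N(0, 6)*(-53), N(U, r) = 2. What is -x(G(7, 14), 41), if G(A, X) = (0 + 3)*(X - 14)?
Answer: 106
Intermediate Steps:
G(A, X) = -42 + 3*X (G(A, X) = 3*(-14 + X) = -42 + 3*X)
x(h, Y) = -106 (x(h, Y) = 2*(-53) = -106)
-x(G(7, 14), 41) = -1*(-106) = 106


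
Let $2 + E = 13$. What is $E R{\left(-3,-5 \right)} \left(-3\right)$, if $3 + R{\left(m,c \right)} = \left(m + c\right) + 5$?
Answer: $198$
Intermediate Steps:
$E = 11$ ($E = -2 + 13 = 11$)
$R{\left(m,c \right)} = 2 + c + m$ ($R{\left(m,c \right)} = -3 + \left(\left(m + c\right) + 5\right) = -3 + \left(\left(c + m\right) + 5\right) = -3 + \left(5 + c + m\right) = 2 + c + m$)
$E R{\left(-3,-5 \right)} \left(-3\right) = 11 \left(2 - 5 - 3\right) \left(-3\right) = 11 \left(-6\right) \left(-3\right) = \left(-66\right) \left(-3\right) = 198$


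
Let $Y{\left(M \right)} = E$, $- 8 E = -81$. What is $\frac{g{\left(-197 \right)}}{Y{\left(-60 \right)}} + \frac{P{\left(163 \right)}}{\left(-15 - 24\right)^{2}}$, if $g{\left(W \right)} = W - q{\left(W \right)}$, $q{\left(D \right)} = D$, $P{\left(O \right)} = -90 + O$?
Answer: $\frac{73}{1521} \approx 0.047995$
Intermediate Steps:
$E = \frac{81}{8}$ ($E = \left(- \frac{1}{8}\right) \left(-81\right) = \frac{81}{8} \approx 10.125$)
$Y{\left(M \right)} = \frac{81}{8}$
$g{\left(W \right)} = 0$ ($g{\left(W \right)} = W - W = 0$)
$\frac{g{\left(-197 \right)}}{Y{\left(-60 \right)}} + \frac{P{\left(163 \right)}}{\left(-15 - 24\right)^{2}} = \frac{0}{\frac{81}{8}} + \frac{-90 + 163}{\left(-15 - 24\right)^{2}} = 0 \cdot \frac{8}{81} + \frac{73}{\left(-39\right)^{2}} = 0 + \frac{73}{1521} = \frac{73}{1521}$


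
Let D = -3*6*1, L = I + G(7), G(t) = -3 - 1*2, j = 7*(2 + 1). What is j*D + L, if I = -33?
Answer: -416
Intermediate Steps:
j = 21 (j = 7*3 = 21)
G(t) = -5 (G(t) = -3 - 2 = -5)
L = -38 (L = -33 - 5 = -38)
D = -18 (D = -18*1 = -18)
j*D + L = 21*(-18) - 38 = -378 - 38 = -416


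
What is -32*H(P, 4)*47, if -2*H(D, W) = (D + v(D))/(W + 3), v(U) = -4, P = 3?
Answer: -752/7 ≈ -107.43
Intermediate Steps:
H(D, W) = -(-4 + D)/(2*(3 + W)) (H(D, W) = -(D - 4)/(2*(W + 3)) = -(-4 + D)/(2*(3 + W)))
-32*H(P, 4)*47 = -16*(4 - 1*3)/(3 + 4)*47 = -16*(4 - 3)/7*47 = -16/7*47 = -752/7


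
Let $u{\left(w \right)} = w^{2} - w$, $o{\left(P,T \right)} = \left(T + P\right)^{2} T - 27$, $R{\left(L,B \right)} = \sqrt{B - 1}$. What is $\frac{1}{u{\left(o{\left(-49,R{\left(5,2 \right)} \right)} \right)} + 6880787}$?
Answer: $\frac{1}{12063239} \approx 8.2896 \cdot 10^{-8}$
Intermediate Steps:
$R{\left(L,B \right)} = \sqrt{-1 + B}$
$o{\left(P,T \right)} = -27 + T \left(P + T\right)^{2}$ ($o{\left(P,T \right)} = \left(P + T\right)^{2} T - 27 = T \left(P + T\right)^{2} - 27 = -27 + T \left(P + T\right)^{2}$)
$\frac{1}{u{\left(o{\left(-49,R{\left(5,2 \right)} \right)} \right)} + 6880787} = \frac{1}{\left(-27 + \sqrt{-1 + 2} \left(-49 + \sqrt{-1 + 2}\right)^{2}\right) \left(-1 - \left(27 - \sqrt{-1 + 2} \left(-49 + \sqrt{-1 + 2}\right)^{2}\right)\right) + 6880787} = \frac{1}{\left(-27 + \sqrt{1} \left(-49 + \sqrt{1}\right)^{2}\right) \left(-1 - \left(27 - \sqrt{1} \left(-49 + \sqrt{1}\right)^{2}\right)\right) + 6880787} = \frac{1}{\left(-27 + 1 \left(-49 + 1\right)^{2}\right) \left(-1 - \left(27 - \left(-49 + 1\right)^{2}\right)\right) + 6880787} = \frac{1}{\left(-27 + 1 \left(-48\right)^{2}\right) \left(-1 - \left(27 - \left(-48\right)^{2}\right)\right) + 6880787} = \frac{1}{\left(-27 + 1 \cdot 2304\right) \left(-1 + \left(-27 + 1 \cdot 2304\right)\right) + 6880787} = \frac{1}{\left(-27 + 2304\right) \left(-1 + \left(-27 + 2304\right)\right) + 6880787} = \frac{1}{2277 \left(-1 + 2277\right) + 6880787} = \frac{1}{2277 \cdot 2276 + 6880787} = \frac{1}{5182452 + 6880787} = \frac{1}{12063239}$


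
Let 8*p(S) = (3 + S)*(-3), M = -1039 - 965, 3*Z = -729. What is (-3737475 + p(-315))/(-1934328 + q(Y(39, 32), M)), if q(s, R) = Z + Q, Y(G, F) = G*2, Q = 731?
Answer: 1868679/966920 ≈ 1.9326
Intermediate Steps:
Z = -243 (Z = (⅓)*(-729) = -243)
Y(G, F) = 2*G
M = -2004
q(s, R) = 488 (q(s, R) = -243 + 731 = 488)
p(S) = -9/8 - 3*S/8 (p(S) = ((3 + S)*(-3))/8 = (-9 - 3*S)/8 = -9/8 - 3*S/8)
(-3737475 + p(-315))/(-1934328 + q(Y(39, 32), M)) = (-3737475 + (-9/8 - 3/8*(-315)))/(-1934328 + 488) = (-3737475 + (-9/8 + 945/8))/(-1933840) = (-3737475 + 117)*(-1/1933840) = -3737358*(-1/1933840) = 1868679/966920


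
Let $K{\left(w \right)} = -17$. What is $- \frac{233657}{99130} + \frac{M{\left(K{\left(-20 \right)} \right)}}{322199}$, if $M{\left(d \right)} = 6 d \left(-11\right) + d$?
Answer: $- \frac{3268457091}{1388677690} \approx -2.3536$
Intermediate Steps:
$M{\left(d \right)} = - 65 d$ ($M{\left(d \right)} = - 66 d + d = - 65 d$)
$- \frac{233657}{99130} + \frac{M{\left(K{\left(-20 \right)} \right)}}{322199} = - \frac{233657}{99130} + \frac{\left(-65\right) \left(-17\right)}{322199} = \left(-233657\right) \frac{1}{99130} + 1105 \cdot \frac{1}{322199} = - \frac{10159}{4310} + \frac{1105}{322199} = - \frac{3268457091}{1388677690}$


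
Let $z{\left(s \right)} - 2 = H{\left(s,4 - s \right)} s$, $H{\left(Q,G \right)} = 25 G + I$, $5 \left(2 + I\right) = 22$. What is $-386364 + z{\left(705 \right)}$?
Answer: $-12739795$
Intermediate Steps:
$I = \frac{12}{5}$ ($I = -2 + \frac{1}{5} \cdot 22 = -2 + \frac{22}{5} = \frac{12}{5} \approx 2.4$)
$H{\left(Q,G \right)} = \frac{12}{5} + 25 G$ ($H{\left(Q,G \right)} = 25 G + \frac{12}{5} = \frac{12}{5} + 25 G$)
$z{\left(s \right)} = 2 + s \left(\frac{512}{5} - 25 s\right)$ ($z{\left(s \right)} = 2 + \left(\frac{12}{5} + 25 \left(4 - s\right)\right) s = 2 + \left(\frac{12}{5} - \left(-100 + 25 s\right)\right) s = 2 + \left(\frac{512}{5} - 25 s\right) s = 2 + s \left(\frac{512}{5} - 25 s\right)$)
$-386364 + z{\left(705 \right)} = -386364 + \left(2 - 141 \left(-512 + 125 \cdot 705\right)\right) = -386364 + \left(2 - 141 \left(-512 + 88125\right)\right) = -386364 + \left(2 - 141 \cdot 87613\right) = -386364 + \left(2 - 12353433\right) = -386364 - 12353431 = -12739795$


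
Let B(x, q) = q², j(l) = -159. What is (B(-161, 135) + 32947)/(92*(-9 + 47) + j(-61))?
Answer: 51172/3337 ≈ 15.335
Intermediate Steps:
(B(-161, 135) + 32947)/(92*(-9 + 47) + j(-61)) = (135² + 32947)/(92*(-9 + 47) - 159) = (18225 + 32947)/(92*38 - 159) = 51172/(3496 - 159) = 51172/3337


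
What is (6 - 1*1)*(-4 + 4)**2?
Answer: 0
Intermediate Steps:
(6 - 1*1)*(-4 + 4)**2 = (6 - 1)*0**2 = 5*0 = 0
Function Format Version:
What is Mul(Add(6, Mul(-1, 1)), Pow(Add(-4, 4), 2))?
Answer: 0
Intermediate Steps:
Mul(Add(6, Mul(-1, 1)), Pow(Add(-4, 4), 2)) = Mul(Add(6, -1), Pow(0, 2)) = Mul(5, 0) = 0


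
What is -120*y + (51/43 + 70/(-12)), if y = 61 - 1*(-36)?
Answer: -3004319/258 ≈ -11645.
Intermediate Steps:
y = 97 (y = 61 + 36 = 97)
-120*y + (51/43 + 70/(-12)) = -120*97 + (51/43 + 70/(-12)) = -11640 + (51*(1/43) + 70*(-1/12)) = -11640 + (51/43 - 35/6) = -11640 - 1199/258 = -3004319/258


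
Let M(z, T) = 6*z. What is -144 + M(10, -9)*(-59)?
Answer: -3684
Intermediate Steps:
-144 + M(10, -9)*(-59) = -144 + (6*10)*(-59) = -144 + 60*(-59) = -144 - 3540 = -3684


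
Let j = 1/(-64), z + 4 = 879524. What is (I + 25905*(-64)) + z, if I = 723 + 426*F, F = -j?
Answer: -24885451/32 ≈ -7.7767e+5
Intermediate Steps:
z = 879520 (z = -4 + 879524 = 879520)
j = -1/64 ≈ -0.015625
F = 1/64 (F = -1*(-1/64) = 1/64 ≈ 0.015625)
I = 23349/32 (I = 723 + 426*(1/64) = 723 + 213/32 = 23349/32 ≈ 729.66)
(I + 25905*(-64)) + z = (23349/32 + 25905*(-64)) + 879520 = (23349/32 - 1657920) + 879520 = -53030091/32 + 879520 = -24885451/32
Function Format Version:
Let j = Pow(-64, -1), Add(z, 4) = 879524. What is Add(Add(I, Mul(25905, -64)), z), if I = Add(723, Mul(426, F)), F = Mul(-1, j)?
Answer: Rational(-24885451, 32) ≈ -7.7767e+5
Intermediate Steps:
z = 879520 (z = Add(-4, 879524) = 879520)
j = Rational(-1, 64) ≈ -0.015625
F = Rational(1, 64) (F = Mul(-1, Rational(-1, 64)) = Rational(1, 64) ≈ 0.015625)
I = Rational(23349, 32) (I = Add(723, Mul(426, Rational(1, 64))) = Add(723, Rational(213, 32)) = Rational(23349, 32) ≈ 729.66)
Add(Add(I, Mul(25905, -64)), z) = Add(Add(Rational(23349, 32), Mul(25905, -64)), 879520) = Add(Add(Rational(23349, 32), -1657920), 879520) = Add(Rational(-53030091, 32), 879520) = Rational(-24885451, 32)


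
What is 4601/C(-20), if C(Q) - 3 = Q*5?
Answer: -4601/97 ≈ -47.433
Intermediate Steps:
C(Q) = 3 + 5*Q (C(Q) = 3 + Q*5 = 3 + 5*Q)
4601/C(-20) = 4601/(3 + 5*(-20)) = 4601/(3 - 100) = 4601/(-97) = 4601*(-1/97) = -4601/97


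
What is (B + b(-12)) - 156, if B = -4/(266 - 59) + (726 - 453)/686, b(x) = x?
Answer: -3400367/20286 ≈ -167.62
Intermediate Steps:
B = 7681/20286 (B = -4/207 + 273*(1/686) = -4*1/207 + 39/98 = -4/207 + 39/98 = 7681/20286 ≈ 0.37864)
(B + b(-12)) - 156 = (7681/20286 - 12) - 156 = -235751/20286 - 156 = -3400367/20286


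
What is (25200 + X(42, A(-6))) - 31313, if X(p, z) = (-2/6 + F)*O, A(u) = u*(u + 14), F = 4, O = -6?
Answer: -6135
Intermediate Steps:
A(u) = u*(14 + u)
X(p, z) = -22 (X(p, z) = (-2/6 + 4)*(-6) = (-2*1/6 + 4)*(-6) = (-1/3 + 4)*(-6) = (11/3)*(-6) = -22)
(25200 + X(42, A(-6))) - 31313 = (25200 - 22) - 31313 = 25178 - 31313 = -6135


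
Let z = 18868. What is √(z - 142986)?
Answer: I*√124118 ≈ 352.3*I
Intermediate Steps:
√(z - 142986) = √(18868 - 142986) = √(-124118) = I*√124118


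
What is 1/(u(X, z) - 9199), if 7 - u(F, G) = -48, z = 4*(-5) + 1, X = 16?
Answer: -1/9144 ≈ -0.00010936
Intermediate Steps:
z = -19 (z = -20 + 1 = -19)
u(F, G) = 55 (u(F, G) = 7 - 1*(-48) = 7 + 48 = 55)
1/(u(X, z) - 9199) = 1/(55 - 9199) = 1/(-9144) = -1/9144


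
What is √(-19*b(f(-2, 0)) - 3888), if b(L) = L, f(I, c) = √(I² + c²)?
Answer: I*√3926 ≈ 62.658*I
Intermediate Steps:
√(-19*b(f(-2, 0)) - 3888) = √(-19*√((-2)² + 0²) - 3888) = √(-19*√(4 + 0) - 3888) = √(-19*√4 - 3888) = √(-19*2 - 3888) = √(-38 - 3888) = √(-3926) = I*√3926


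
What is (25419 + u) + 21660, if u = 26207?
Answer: 73286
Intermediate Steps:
(25419 + u) + 21660 = (25419 + 26207) + 21660 = 51626 + 21660 = 73286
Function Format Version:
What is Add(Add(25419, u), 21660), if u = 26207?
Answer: 73286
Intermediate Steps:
Add(Add(25419, u), 21660) = Add(Add(25419, 26207), 21660) = Add(51626, 21660) = 73286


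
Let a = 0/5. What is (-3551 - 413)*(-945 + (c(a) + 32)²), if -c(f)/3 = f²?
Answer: -313156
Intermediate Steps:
a = 0 (a = 0*(⅕) = 0)
c(f) = -3*f²
(-3551 - 413)*(-945 + (c(a) + 32)²) = (-3551 - 413)*(-945 + (-3*0² + 32)²) = -3964*(-945 + (-3*0 + 32)²) = -3964*(-945 + (0 + 32)²) = -3964*(-945 + 32²) = -3964*(-945 + 1024) = -3964*79 = -313156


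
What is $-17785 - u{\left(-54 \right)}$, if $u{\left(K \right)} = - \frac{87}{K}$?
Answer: $- \frac{320159}{18} \approx -17787.0$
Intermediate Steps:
$-17785 - u{\left(-54 \right)} = -17785 - - \frac{87}{-54} = -17785 - \left(-87\right) \left(- \frac{1}{54}\right) = -17785 - \frac{29}{18} = - \frac{320159}{18}$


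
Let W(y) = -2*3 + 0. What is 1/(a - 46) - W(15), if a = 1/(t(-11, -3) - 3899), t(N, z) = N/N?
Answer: 1071956/179309 ≈ 5.9783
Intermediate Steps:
t(N, z) = 1
a = -1/3898 (a = 1/(1 - 3899) = 1/(-3898) = -1/3898 ≈ -0.00025654)
W(y) = -6 (W(y) = -6 + 0 = -6)
1/(a - 46) - W(15) = 1/(-1/3898 - 46) - 1*(-6) = 1/(-179309/3898) + 6 = -3898/179309 + 6 = 1071956/179309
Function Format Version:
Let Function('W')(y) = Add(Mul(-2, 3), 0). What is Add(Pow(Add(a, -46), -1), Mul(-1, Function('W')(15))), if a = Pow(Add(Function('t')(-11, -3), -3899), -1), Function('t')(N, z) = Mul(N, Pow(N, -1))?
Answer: Rational(1071956, 179309) ≈ 5.9783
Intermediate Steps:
Function('t')(N, z) = 1
a = Rational(-1, 3898) (a = Pow(Add(1, -3899), -1) = Pow(-3898, -1) = Rational(-1, 3898) ≈ -0.00025654)
Function('W')(y) = -6 (Function('W')(y) = Add(-6, 0) = -6)
Add(Pow(Add(a, -46), -1), Mul(-1, Function('W')(15))) = Add(Pow(Add(Rational(-1, 3898), -46), -1), Mul(-1, -6)) = Add(Pow(Rational(-179309, 3898), -1), 6) = Add(Rational(-3898, 179309), 6) = Rational(1071956, 179309)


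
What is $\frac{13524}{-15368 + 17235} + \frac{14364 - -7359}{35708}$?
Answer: $\frac{523471833}{66666836} \approx 7.8521$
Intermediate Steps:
$\frac{13524}{-15368 + 17235} + \frac{14364 - -7359}{35708} = \frac{13524}{1867} + \left(14364 + 7359\right) \frac{1}{35708} = 13524 \cdot \frac{1}{1867} + 21723 \cdot \frac{1}{35708} = \frac{13524}{1867} + \frac{21723}{35708} = \frac{523471833}{66666836}$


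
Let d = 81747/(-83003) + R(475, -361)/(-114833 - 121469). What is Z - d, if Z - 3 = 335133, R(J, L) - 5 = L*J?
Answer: 3286643575676200/9806887453 ≈ 3.3514e+5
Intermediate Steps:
R(J, L) = 5 + J*L (R(J, L) = 5 + L*J = 5 + J*L)
Z = 335136 (Z = 3 + 335133 = 335136)
d = -2542227592/9806887453 (d = 81747/(-83003) + (5 + 475*(-361))/(-114833 - 121469) = 81747*(-1/83003) + (5 - 171475)/(-236302) = -81747/83003 - 171470*(-1/236302) = -81747/83003 + 85735/118151 = -2542227592/9806887453 ≈ -0.25923)
Z - d = 335136 - 1*(-2542227592/9806887453) = 335136 + 2542227592/9806887453 = 3286643575676200/9806887453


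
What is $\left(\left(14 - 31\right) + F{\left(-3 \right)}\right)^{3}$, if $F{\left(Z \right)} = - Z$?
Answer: $-2744$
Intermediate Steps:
$\left(\left(14 - 31\right) + F{\left(-3 \right)}\right)^{3} = \left(\left(14 - 31\right) - -3\right)^{3} = \left(-17 + 3\right)^{3} = \left(-14\right)^{3} = -2744$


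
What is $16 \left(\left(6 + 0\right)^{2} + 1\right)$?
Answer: $592$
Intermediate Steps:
$16 \left(\left(6 + 0\right)^{2} + 1\right) = 16 \left(6^{2} + 1\right) = 16 \left(36 + 1\right) = 16 \cdot 37 = 592$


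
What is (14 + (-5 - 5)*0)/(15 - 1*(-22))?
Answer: 14/37 ≈ 0.37838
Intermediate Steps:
(14 + (-5 - 5)*0)/(15 - 1*(-22)) = (14 - 10*0)/(15 + 22) = (14 + 0)/37 = 14*(1/37) = 14/37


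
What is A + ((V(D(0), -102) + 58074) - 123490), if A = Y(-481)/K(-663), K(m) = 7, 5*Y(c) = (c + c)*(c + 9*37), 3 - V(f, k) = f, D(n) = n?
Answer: -2147079/35 ≈ -61345.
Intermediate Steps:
V(f, k) = 3 - f
Y(c) = 2*c*(333 + c)/5 (Y(c) = ((c + c)*(c + 9*37))/5 = ((2*c)*(c + 333))/5 = ((2*c)*(333 + c))/5 = (2*c*(333 + c))/5 = 2*c*(333 + c)/5)
A = 142376/35 (A = ((⅖)*(-481)*(333 - 481))/7 = ((⅖)*(-481)*(-148))*(⅐) = (142376/5)*(⅐) = 142376/35 ≈ 4067.9)
A + ((V(D(0), -102) + 58074) - 123490) = 142376/35 + (((3 - 1*0) + 58074) - 123490) = 142376/35 + (((3 + 0) + 58074) - 123490) = 142376/35 + ((3 + 58074) - 123490) = 142376/35 + (58077 - 123490) = 142376/35 - 65413 = -2147079/35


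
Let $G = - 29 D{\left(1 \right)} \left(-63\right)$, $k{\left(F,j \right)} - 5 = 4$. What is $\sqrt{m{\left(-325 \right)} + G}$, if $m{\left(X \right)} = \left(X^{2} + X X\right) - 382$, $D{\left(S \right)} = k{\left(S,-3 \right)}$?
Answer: $7 \sqrt{4639} \approx 476.77$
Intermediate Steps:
$k{\left(F,j \right)} = 9$ ($k{\left(F,j \right)} = 5 + 4 = 9$)
$D{\left(S \right)} = 9$
$G = 16443$ ($G = \left(-29\right) 9 \left(-63\right) = \left(-261\right) \left(-63\right) = 16443$)
$m{\left(X \right)} = -382 + 2 X^{2}$ ($m{\left(X \right)} = \left(X^{2} + X^{2}\right) - 382 = 2 X^{2} - 382 = -382 + 2 X^{2}$)
$\sqrt{m{\left(-325 \right)} + G} = \sqrt{\left(-382 + 2 \left(-325\right)^{2}\right) + 16443} = \sqrt{\left(-382 + 2 \cdot 105625\right) + 16443} = \sqrt{\left(-382 + 211250\right) + 16443} = \sqrt{210868 + 16443} = \sqrt{227311} = 7 \sqrt{4639}$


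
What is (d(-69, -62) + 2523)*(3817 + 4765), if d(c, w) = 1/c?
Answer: 1494006052/69 ≈ 2.1652e+7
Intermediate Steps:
(d(-69, -62) + 2523)*(3817 + 4765) = (1/(-69) + 2523)*(3817 + 4765) = (-1/69 + 2523)*8582 = (174086/69)*8582 = 1494006052/69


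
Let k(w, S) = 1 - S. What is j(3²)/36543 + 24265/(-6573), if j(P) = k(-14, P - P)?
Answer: -98523258/26688571 ≈ -3.6916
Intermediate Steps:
j(P) = 1 (j(P) = 1 - (P - P) = 1 - 1*0 = 1 + 0 = 1)
j(3²)/36543 + 24265/(-6573) = 1/36543 + 24265/(-6573) = 1*(1/36543) + 24265*(-1/6573) = 1/36543 - 24265/6573 = -98523258/26688571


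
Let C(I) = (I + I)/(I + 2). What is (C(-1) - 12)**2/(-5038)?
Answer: -98/2519 ≈ -0.038904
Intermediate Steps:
C(I) = 2*I/(2 + I) (C(I) = (2*I)/(2 + I) = 2*I/(2 + I))
(C(-1) - 12)**2/(-5038) = (2*(-1)/(2 - 1) - 12)**2/(-5038) = (2*(-1)/1 - 12)**2*(-1/5038) = (2*(-1)*1 - 12)**2*(-1/5038) = (-2 - 12)**2*(-1/5038) = (-14)**2*(-1/5038) = 196*(-1/5038) = -98/2519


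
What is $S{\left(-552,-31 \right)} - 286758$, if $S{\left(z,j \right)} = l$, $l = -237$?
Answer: $-286995$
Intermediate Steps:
$S{\left(z,j \right)} = -237$
$S{\left(-552,-31 \right)} - 286758 = -237 - 286758 = -286995$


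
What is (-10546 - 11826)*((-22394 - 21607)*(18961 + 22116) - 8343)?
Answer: 40435989960240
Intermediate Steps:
(-10546 - 11826)*((-22394 - 21607)*(18961 + 22116) - 8343) = -22372*(-44001*41077 - 8343) = -22372*(-1807429077 - 8343) = -22372*(-1807437420) = 40435989960240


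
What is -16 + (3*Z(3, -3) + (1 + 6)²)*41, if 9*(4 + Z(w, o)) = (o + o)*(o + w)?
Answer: 1501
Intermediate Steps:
Z(w, o) = -4 + 2*o*(o + w)/9 (Z(w, o) = -4 + ((o + o)*(o + w))/9 = -4 + ((2*o)*(o + w))/9 = -4 + (2*o*(o + w))/9 = -4 + 2*o*(o + w)/9)
-16 + (3*Z(3, -3) + (1 + 6)²)*41 = -16 + (3*(-4 + (2/9)*(-3)² + (2/9)*(-3)*3) + (1 + 6)²)*41 = -16 + (3*(-4 + (2/9)*9 - 2) + 7²)*41 = -16 + (3*(-4 + 2 - 2) + 49)*41 = -16 + (3*(-4) + 49)*41 = -16 + (-12 + 49)*41 = -16 + 37*41 = -16 + 1517 = 1501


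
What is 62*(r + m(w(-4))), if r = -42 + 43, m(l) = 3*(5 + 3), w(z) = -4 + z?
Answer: 1550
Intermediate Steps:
m(l) = 24 (m(l) = 3*8 = 24)
r = 1
62*(r + m(w(-4))) = 62*(1 + 24) = 62*25 = 1550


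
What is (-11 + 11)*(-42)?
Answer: 0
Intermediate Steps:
(-11 + 11)*(-42) = 0*(-42) = 0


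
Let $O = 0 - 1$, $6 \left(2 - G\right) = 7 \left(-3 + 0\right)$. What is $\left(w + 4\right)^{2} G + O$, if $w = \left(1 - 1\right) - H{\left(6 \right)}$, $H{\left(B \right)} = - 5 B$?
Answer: $6357$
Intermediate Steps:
$G = \frac{11}{2}$ ($G = 2 - \frac{7 \left(-3 + 0\right)}{6} = 2 - \frac{7 \left(-3\right)}{6} = 2 - - \frac{7}{2} = 2 + \frac{7}{2} = \frac{11}{2} \approx 5.5$)
$w = 30$ ($w = \left(1 - 1\right) - \left(-5\right) 6 = 0 - -30 = 0 + 30 = 30$)
$O = -1$
$\left(w + 4\right)^{2} G + O = \left(30 + 4\right)^{2} \cdot \frac{11}{2} - 1 = 34^{2} \cdot \frac{11}{2} - 1 = 1156 \cdot \frac{11}{2} - 1 = 6358 - 1 = 6357$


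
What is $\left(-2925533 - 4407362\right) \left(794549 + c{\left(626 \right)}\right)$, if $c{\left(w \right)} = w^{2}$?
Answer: $-8699929950375$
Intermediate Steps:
$\left(-2925533 - 4407362\right) \left(794549 + c{\left(626 \right)}\right) = \left(-2925533 - 4407362\right) \left(794549 + 626^{2}\right) = - 7332895 \left(794549 + 391876\right) = \left(-7332895\right) 1186425 = -8699929950375$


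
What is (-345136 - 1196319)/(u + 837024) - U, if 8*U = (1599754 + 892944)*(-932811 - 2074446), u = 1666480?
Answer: 2345840675058694613/2503504 ≈ 9.3702e+11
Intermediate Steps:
U = -3748091754693/4 (U = ((1599754 + 892944)*(-932811 - 2074446))/8 = (2492698*(-3007257))/8 = (⅛)*(-7496183509386) = -3748091754693/4 ≈ -9.3702e+11)
(-345136 - 1196319)/(u + 837024) - U = (-345136 - 1196319)/(1666480 + 837024) - 1*(-3748091754693/4) = -1541455/2503504 + 3748091754693/4 = 2345840675058694613/2503504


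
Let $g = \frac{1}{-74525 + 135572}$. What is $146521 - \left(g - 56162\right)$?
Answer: $\frac{12373189100}{61047} \approx 2.0268 \cdot 10^{5}$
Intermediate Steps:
$g = \frac{1}{61047} \approx 1.6381 \cdot 10^{-5}$
$146521 - \left(g - 56162\right) = 146521 - \left(\frac{1}{61047} - 56162\right) = 146521 - - \frac{3428521613}{61047} = 146521 + \frac{3428521613}{61047} = \frac{12373189100}{61047}$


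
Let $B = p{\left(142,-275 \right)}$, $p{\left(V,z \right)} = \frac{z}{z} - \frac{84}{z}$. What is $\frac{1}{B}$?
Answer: $\frac{275}{359} \approx 0.76602$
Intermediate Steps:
$p{\left(V,z \right)} = 1 - \frac{84}{z}$
$B = \frac{359}{275}$ ($B = \frac{-84 - 275}{-275} = \left(- \frac{1}{275}\right) \left(-359\right) = \frac{359}{275} \approx 1.3055$)
$\frac{1}{B} = \frac{1}{\frac{359}{275}} = \frac{275}{359}$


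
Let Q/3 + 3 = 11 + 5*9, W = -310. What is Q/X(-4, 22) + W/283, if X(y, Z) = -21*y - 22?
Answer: 25777/17546 ≈ 1.4691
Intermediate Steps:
Q = 159 (Q = -9 + 3*(11 + 5*9) = -9 + 3*(11 + 45) = -9 + 3*56 = -9 + 168 = 159)
X(y, Z) = -22 - 21*y
Q/X(-4, 22) + W/283 = 159/(-22 - 21*(-4)) - 310/283 = 159/(-22 + 84) - 310*1/283 = 159/62 - 310/283 = 25777/17546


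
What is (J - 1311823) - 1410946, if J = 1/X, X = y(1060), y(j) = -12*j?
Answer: -34633621681/12720 ≈ -2.7228e+6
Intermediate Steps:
X = -12720 (X = -12*1060 = -12720)
J = -1/12720 (J = 1/(-12720) = -1/12720 ≈ -7.8616e-5)
(J - 1311823) - 1410946 = (-1/12720 - 1311823) - 1410946 = -16686388561/12720 - 1410946 = -34633621681/12720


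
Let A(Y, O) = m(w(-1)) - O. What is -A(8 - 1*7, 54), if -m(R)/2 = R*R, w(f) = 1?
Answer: 56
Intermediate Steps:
m(R) = -2*R**2 (m(R) = -2*R*R = -2*R**2)
A(Y, O) = -2 - O (A(Y, O) = -2*1**2 - O = -2*1 - O = -2 - O)
-A(8 - 1*7, 54) = -(-2 - 1*54) = -(-2 - 54) = -1*(-56) = 56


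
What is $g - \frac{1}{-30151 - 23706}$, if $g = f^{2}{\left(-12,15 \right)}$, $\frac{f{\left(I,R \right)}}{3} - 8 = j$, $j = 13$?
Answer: $\frac{213758434}{53857} \approx 3969.0$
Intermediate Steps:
$f{\left(I,R \right)} = 63$ ($f{\left(I,R \right)} = 24 + 3 \cdot 13 = 24 + 39 = 63$)
$g = 3969$ ($g = 63^{2} = 3969$)
$g - \frac{1}{-30151 - 23706} = 3969 - \frac{1}{-30151 - 23706} = 3969 - \frac{1}{-53857} = 3969 - - \frac{1}{53857} = 3969 + \frac{1}{53857} = \frac{213758434}{53857}$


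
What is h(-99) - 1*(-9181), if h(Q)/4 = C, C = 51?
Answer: 9385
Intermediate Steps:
h(Q) = 204 (h(Q) = 4*51 = 204)
h(-99) - 1*(-9181) = 204 - 1*(-9181) = 204 + 9181 = 9385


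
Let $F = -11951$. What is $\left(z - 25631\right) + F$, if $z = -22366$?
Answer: $-59948$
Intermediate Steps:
$\left(z - 25631\right) + F = \left(-22366 - 25631\right) - 11951 = -47997 - 11951 = -59948$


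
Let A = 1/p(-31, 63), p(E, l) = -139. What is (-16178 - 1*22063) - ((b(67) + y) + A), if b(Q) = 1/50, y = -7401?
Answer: -214338089/6950 ≈ -30840.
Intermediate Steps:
b(Q) = 1/50
A = -1/139 (A = 1/(-139) = -1/139 ≈ -0.0071942)
(-16178 - 1*22063) - ((b(67) + y) + A) = (-16178 - 1*22063) - ((1/50 - 7401) - 1/139) = (-16178 - 22063) - (-370049/50 - 1/139) = -38241 - 1*(-51436861/6950) = -38241 + 51436861/6950 = -214338089/6950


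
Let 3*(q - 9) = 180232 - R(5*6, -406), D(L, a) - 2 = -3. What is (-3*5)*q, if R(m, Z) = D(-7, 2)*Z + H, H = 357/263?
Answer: -236504910/263 ≈ -8.9926e+5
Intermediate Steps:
D(L, a) = -1 (D(L, a) = 2 - 3 = -1)
H = 357/263 (H = 357*(1/263) = 357/263 ≈ 1.3574)
R(m, Z) = 357/263 - Z (R(m, Z) = -Z + 357/263 = 357/263 - Z)
q = 15766994/263 (q = 9 + (180232 - (357/263 - 1*(-406)))/3 = 9 + (180232 - (357/263 + 406))/3 = 9 + (180232 - 1*107135/263)/3 = 9 + (180232 - 107135/263)/3 = 9 + (⅓)*(47293881/263) = 9 + 15764627/263 = 15766994/263 ≈ 59951.)
(-3*5)*q = -3*5*(15766994/263) = -15*15766994/263 = -236504910/263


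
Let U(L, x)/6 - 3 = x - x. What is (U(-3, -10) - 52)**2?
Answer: 1156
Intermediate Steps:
U(L, x) = 18 (U(L, x) = 18 + 6*(x - x) = 18 + 6*0 = 18 + 0 = 18)
(U(-3, -10) - 52)**2 = (18 - 52)**2 = (-34)**2 = 1156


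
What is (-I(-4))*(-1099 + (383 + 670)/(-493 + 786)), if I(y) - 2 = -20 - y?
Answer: -4493356/293 ≈ -15336.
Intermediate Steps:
I(y) = -18 - y (I(y) = 2 + (-20 - y) = -18 - y)
(-I(-4))*(-1099 + (383 + 670)/(-493 + 786)) = (-(-18 - 1*(-4)))*(-1099 + (383 + 670)/(-493 + 786)) = (-(-18 + 4))*(-1099 + 1053/293) = (-1*(-14))*(-1099 + 1053*(1/293)) = 14*(-1099 + 1053/293) = 14*(-320954/293) = -4493356/293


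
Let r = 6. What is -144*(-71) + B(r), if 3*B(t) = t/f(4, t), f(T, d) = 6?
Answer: 30673/3 ≈ 10224.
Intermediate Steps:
B(t) = t/18 (B(t) = (t/6)/3 = t/18)
-144*(-71) + B(r) = -144*(-71) + (1/18)*6 = 10224 + ⅓ = 30673/3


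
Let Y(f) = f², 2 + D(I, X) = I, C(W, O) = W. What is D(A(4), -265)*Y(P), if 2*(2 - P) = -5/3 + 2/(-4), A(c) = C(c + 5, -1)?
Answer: 9583/144 ≈ 66.549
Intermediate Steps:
A(c) = 5 + c (A(c) = c + 5 = 5 + c)
D(I, X) = -2 + I
P = 37/12 (P = 2 - (-5/3 + 2/(-4))/2 = 2 - (-5*⅓ + 2*(-¼))/2 = 2 - (-5/3 - ½)/2 = 2 - ½*(-13/6) = 2 + 13/12 = 37/12 ≈ 3.0833)
D(A(4), -265)*Y(P) = (-2 + (5 + 4))*(37/12)² = (-2 + 9)*(1369/144) = 7*(1369/144) = 9583/144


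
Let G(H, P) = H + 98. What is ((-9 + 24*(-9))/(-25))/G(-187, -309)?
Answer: -9/89 ≈ -0.10112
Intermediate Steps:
G(H, P) = 98 + H
((-9 + 24*(-9))/(-25))/G(-187, -309) = ((-9 + 24*(-9))/(-25))/(98 - 187) = -(-9 - 216)/25/(-89) = -1/25*(-225)*(-1/89) = 9*(-1/89) = -9/89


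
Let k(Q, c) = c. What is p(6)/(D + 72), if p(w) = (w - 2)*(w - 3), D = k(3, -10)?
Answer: 6/31 ≈ 0.19355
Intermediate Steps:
D = -10
p(w) = (-3 + w)*(-2 + w) (p(w) = (-2 + w)*(-3 + w) = (-3 + w)*(-2 + w))
p(6)/(D + 72) = (6 + 6² - 5*6)/(-10 + 72) = (6 + 36 - 30)/62 = (1/62)*12 = 6/31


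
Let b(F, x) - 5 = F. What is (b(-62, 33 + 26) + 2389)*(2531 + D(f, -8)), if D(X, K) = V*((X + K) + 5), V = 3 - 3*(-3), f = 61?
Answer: 7525364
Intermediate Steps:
b(F, x) = 5 + F
V = 12 (V = 3 + 9 = 12)
D(X, K) = 60 + 12*K + 12*X (D(X, K) = 12*((X + K) + 5) = 12*((K + X) + 5) = 12*(5 + K + X) = 60 + 12*K + 12*X)
(b(-62, 33 + 26) + 2389)*(2531 + D(f, -8)) = ((5 - 62) + 2389)*(2531 + (60 + 12*(-8) + 12*61)) = (-57 + 2389)*(2531 + (60 - 96 + 732)) = 2332*(2531 + 696) = 2332*3227 = 7525364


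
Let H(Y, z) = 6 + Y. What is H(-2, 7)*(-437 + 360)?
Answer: -308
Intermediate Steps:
H(-2, 7)*(-437 + 360) = (6 - 2)*(-437 + 360) = 4*(-77) = -308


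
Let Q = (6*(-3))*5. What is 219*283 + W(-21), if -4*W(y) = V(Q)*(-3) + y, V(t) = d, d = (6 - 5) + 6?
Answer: 123975/2 ≈ 61988.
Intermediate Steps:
Q = -90 (Q = -18*5 = -90)
d = 7 (d = 1 + 6 = 7)
V(t) = 7
W(y) = 21/4 - y/4 (W(y) = -(7*(-3) + y)/4 = -(-21 + y)/4 = 21/4 - y/4)
219*283 + W(-21) = 219*283 + (21/4 - 1/4*(-21)) = 61977 + (21/4 + 21/4) = 61977 + 21/2 = 123975/2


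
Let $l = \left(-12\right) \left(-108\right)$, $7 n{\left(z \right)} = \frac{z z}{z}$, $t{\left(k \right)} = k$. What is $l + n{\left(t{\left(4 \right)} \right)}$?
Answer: $\frac{9076}{7} \approx 1296.6$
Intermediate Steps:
$n{\left(z \right)} = \frac{z}{7}$ ($n{\left(z \right)} = \frac{z z \frac{1}{z}}{7} = \frac{z^{2} \frac{1}{z}}{7} = \frac{z}{7}$)
$l = 1296$
$l + n{\left(t{\left(4 \right)} \right)} = 1296 + \frac{1}{7} \cdot 4 = 1296 + \frac{4}{7} = \frac{9076}{7}$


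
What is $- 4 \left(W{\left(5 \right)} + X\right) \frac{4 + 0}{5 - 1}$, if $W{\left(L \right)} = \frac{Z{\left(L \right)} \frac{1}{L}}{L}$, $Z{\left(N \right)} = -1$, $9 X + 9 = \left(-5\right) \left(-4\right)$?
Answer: $- \frac{1064}{225} \approx -4.7289$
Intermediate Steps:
$X = \frac{11}{9}$ ($X = -1 + \frac{\left(-5\right) \left(-4\right)}{9} = -1 + \frac{1}{9} \cdot 20 = -1 + \frac{20}{9} = \frac{11}{9} \approx 1.2222$)
$W{\left(L \right)} = - \frac{1}{L^{2}}$ ($W{\left(L \right)} = \frac{\left(-1\right) \frac{1}{L}}{L} = - \frac{1}{L^{2}}$)
$- 4 \left(W{\left(5 \right)} + X\right) \frac{4 + 0}{5 - 1} = - 4 \left(- \frac{1}{25} + \frac{11}{9}\right) \frac{4 + 0}{5 - 1} = - 4 \left(\left(-1\right) \frac{1}{25} + \frac{11}{9}\right) \frac{4}{4} = - 4 \left(- \frac{1}{25} + \frac{11}{9}\right) 4 \cdot \frac{1}{4} = \left(-4\right) \frac{266}{225} \cdot 1 = \left(- \frac{1064}{225}\right) 1 = - \frac{1064}{225}$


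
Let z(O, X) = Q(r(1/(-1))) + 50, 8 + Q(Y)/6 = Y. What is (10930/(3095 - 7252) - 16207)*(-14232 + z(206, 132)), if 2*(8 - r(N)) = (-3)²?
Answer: 957451142661/4157 ≈ 2.3032e+8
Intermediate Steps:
r(N) = 7/2 (r(N) = 8 - ½*(-3)² = 8 - ½*9 = 8 - 9/2 = 7/2)
Q(Y) = -48 + 6*Y
z(O, X) = 23 (z(O, X) = (-48 + 6*(7/2)) + 50 = (-48 + 21) + 50 = -27 + 50 = 23)
(10930/(3095 - 7252) - 16207)*(-14232 + z(206, 132)) = (10930/(3095 - 7252) - 16207)*(-14232 + 23) = (10930/(-4157) - 16207)*(-14209) = (10930*(-1/4157) - 16207)*(-14209) = (-10930/4157 - 16207)*(-14209) = -67383429/4157*(-14209) = 957451142661/4157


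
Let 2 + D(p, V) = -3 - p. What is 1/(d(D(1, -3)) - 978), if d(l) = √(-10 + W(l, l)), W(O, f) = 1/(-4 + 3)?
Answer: -978/956495 - I*√11/956495 ≈ -0.0010225 - 3.4675e-6*I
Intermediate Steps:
W(O, f) = -1 (W(O, f) = 1/(-1) = -1)
D(p, V) = -5 - p (D(p, V) = -2 + (-3 - p) = -5 - p)
d(l) = I*√11 (d(l) = √(-10 - 1) = √(-11) = I*√11)
1/(d(D(1, -3)) - 978) = 1/(I*√11 - 978) = 1/(-978 + I*√11)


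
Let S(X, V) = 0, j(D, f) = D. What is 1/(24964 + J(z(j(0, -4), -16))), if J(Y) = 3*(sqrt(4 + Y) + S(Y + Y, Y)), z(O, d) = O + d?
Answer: 6241/155800351 - 3*I*sqrt(3)/311600702 ≈ 4.0058e-5 - 1.6676e-8*I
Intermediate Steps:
J(Y) = 3*sqrt(4 + Y) (J(Y) = 3*(sqrt(4 + Y) + 0) = 3*sqrt(4 + Y))
1/(24964 + J(z(j(0, -4), -16))) = 1/(24964 + 3*sqrt(4 + (0 - 16))) = 1/(24964 + 3*sqrt(4 - 16)) = 1/(24964 + 3*sqrt(-12)) = 1/(24964 + 3*(2*I*sqrt(3))) = 1/(24964 + 6*I*sqrt(3))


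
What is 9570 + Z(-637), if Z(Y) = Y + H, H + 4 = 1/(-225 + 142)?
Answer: 741106/83 ≈ 8929.0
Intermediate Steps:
H = -333/83 (H = -4 + 1/(-225 + 142) = -4 + 1/(-83) = -4 - 1/83 = -333/83 ≈ -4.0120)
Z(Y) = -333/83 + Y (Z(Y) = Y - 333/83 = -333/83 + Y)
9570 + Z(-637) = 9570 + (-333/83 - 637) = 9570 - 53204/83 = 741106/83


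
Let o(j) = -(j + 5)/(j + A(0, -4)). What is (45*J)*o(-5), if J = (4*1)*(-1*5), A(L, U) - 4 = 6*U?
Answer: 0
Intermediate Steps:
A(L, U) = 4 + 6*U
J = -20 (J = 4*(-5) = -20)
o(j) = -(5 + j)/(-20 + j) (o(j) = -(j + 5)/(j + (4 + 6*(-4))) = -(5 + j)/(j + (4 - 24)) = -(5 + j)/(j - 20) = -(5 + j)/(-20 + j))
(45*J)*o(-5) = (45*(-20))*((-5 - 1*(-5))/(-20 - 5)) = -900*(-5 + 5)/(-25) = -(-36)*0 = -900*0 = 0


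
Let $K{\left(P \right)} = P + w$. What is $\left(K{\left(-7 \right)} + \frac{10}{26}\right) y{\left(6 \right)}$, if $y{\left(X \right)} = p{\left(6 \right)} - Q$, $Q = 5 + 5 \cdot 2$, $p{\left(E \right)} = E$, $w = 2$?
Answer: $\frac{540}{13} \approx 41.538$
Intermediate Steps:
$Q = 15$ ($Q = 5 + 10 = 15$)
$y{\left(X \right)} = -9$ ($y{\left(X \right)} = 6 - 15 = -9$)
$K{\left(P \right)} = 2 + P$ ($K{\left(P \right)} = P + 2 = 2 + P$)
$\left(K{\left(-7 \right)} + \frac{10}{26}\right) y{\left(6 \right)} = \left(\left(2 - 7\right) + \frac{10}{26}\right) \left(-9\right) = \left(-5 + 10 \cdot \frac{1}{26}\right) \left(-9\right) = \left(-5 + \frac{5}{13}\right) \left(-9\right) = \left(- \frac{60}{13}\right) \left(-9\right) = \frac{540}{13}$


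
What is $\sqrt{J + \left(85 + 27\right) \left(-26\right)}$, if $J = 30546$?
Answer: $\sqrt{27634} \approx 166.23$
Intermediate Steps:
$\sqrt{J + \left(85 + 27\right) \left(-26\right)} = \sqrt{30546 + \left(85 + 27\right) \left(-26\right)} = \sqrt{30546 + 112 \left(-26\right)} = \sqrt{30546 - 2912} = \sqrt{27634}$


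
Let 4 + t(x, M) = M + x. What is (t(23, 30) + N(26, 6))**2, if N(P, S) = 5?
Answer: 2916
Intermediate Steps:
t(x, M) = -4 + M + x (t(x, M) = -4 + (M + x) = -4 + M + x)
(t(23, 30) + N(26, 6))**2 = ((-4 + 30 + 23) + 5)**2 = (49 + 5)**2 = 54**2 = 2916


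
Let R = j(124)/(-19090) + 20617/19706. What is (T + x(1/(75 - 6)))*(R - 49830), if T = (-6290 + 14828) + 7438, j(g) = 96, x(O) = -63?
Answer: -149144858497300099/188093770 ≈ -7.9293e+8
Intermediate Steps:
T = 15976 (T = 8538 + 7438 = 15976)
R = 195843377/188093770 (R = 96/(-19090) + 20617/19706 = 96*(-1/19090) + 20617*(1/19706) = -48/9545 + 20617/19706 = 195843377/188093770 ≈ 1.0412)
(T + x(1/(75 - 6)))*(R - 49830) = (15976 - 63)*(195843377/188093770 - 49830) = 15913*(-9372516715723/188093770) = -149144858497300099/188093770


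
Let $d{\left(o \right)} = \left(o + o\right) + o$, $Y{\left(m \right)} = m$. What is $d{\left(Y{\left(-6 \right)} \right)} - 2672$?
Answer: $-2690$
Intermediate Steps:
$d{\left(o \right)} = 3 o$ ($d{\left(o \right)} = 2 o + o = 3 o$)
$d{\left(Y{\left(-6 \right)} \right)} - 2672 = 3 \left(-6\right) - 2672 = -18 - 2672 = -2690$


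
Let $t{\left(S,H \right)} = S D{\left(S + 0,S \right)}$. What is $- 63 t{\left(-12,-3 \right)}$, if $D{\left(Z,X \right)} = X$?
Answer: $-9072$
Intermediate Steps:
$t{\left(S,H \right)} = S^{2}$ ($t{\left(S,H \right)} = S S = S^{2}$)
$- 63 t{\left(-12,-3 \right)} = - 63 \left(-12\right)^{2} = \left(-63\right) 144 = -9072$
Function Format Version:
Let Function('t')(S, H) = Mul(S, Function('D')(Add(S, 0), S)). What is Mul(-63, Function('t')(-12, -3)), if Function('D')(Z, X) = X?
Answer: -9072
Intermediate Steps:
Function('t')(S, H) = Pow(S, 2) (Function('t')(S, H) = Mul(S, S) = Pow(S, 2))
Mul(-63, Function('t')(-12, -3)) = Mul(-63, Pow(-12, 2)) = Mul(-63, 144) = -9072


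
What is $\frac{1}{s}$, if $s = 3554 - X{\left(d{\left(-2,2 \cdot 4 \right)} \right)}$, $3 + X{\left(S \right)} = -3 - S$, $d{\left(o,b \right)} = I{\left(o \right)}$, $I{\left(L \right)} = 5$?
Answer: $\frac{1}{3565} \approx 0.00028051$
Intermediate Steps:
$d{\left(o,b \right)} = 5$
$X{\left(S \right)} = -6 - S$ ($X{\left(S \right)} = -3 - \left(3 + S\right) = -6 - S$)
$s = 3565$ ($s = 3554 - \left(-6 - 5\right) = 3554 - -11 = 3554 + 11 = 3565$)
$\frac{1}{s} = \frac{1}{3565}$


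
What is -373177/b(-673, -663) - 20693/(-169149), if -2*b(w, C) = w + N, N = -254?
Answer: -42075283445/52267041 ≈ -805.01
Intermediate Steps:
b(w, C) = 127 - w/2 (b(w, C) = -(w - 254)/2 = -(-254 + w)/2 = 127 - w/2)
-373177/b(-673, -663) - 20693/(-169149) = -373177/(127 - ½*(-673)) - 20693/(-169149) = -373177/(127 + 673/2) - 20693*(-1/169149) = -373177/927/2 + 20693/169149 = -373177*2/927 + 20693/169149 = -746354/927 + 20693/169149 = -42075283445/52267041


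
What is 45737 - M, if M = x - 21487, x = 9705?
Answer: 57519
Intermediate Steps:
M = -11782 (M = 9705 - 21487 = -11782)
45737 - M = 45737 - 1*(-11782) = 45737 + 11782 = 57519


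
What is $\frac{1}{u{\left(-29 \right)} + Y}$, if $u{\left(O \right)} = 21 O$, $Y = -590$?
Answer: $- \frac{1}{1199} \approx -0.00083403$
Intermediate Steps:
$\frac{1}{u{\left(-29 \right)} + Y} = \frac{1}{21 \left(-29\right) - 590} = \frac{1}{-609 - 590} = \frac{1}{-1199} = - \frac{1}{1199}$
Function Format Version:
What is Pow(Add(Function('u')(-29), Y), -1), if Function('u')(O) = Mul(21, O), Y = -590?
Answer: Rational(-1, 1199) ≈ -0.00083403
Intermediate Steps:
Pow(Add(Function('u')(-29), Y), -1) = Pow(Add(Mul(21, -29), -590), -1) = Pow(Add(-609, -590), -1) = Pow(-1199, -1) = Rational(-1, 1199)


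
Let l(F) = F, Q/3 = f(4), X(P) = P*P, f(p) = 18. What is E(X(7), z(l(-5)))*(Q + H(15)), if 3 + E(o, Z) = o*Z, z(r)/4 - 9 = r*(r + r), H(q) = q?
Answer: 797709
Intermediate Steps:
X(P) = P**2
Q = 54 (Q = 3*18 = 54)
z(r) = 36 + 8*r**2 (z(r) = 36 + 4*(r*(r + r)) = 36 + 4*(r*(2*r)) = 36 + 4*(2*r**2) = 36 + 8*r**2)
E(o, Z) = -3 + Z*o (E(o, Z) = -3 + o*Z = -3 + Z*o)
E(X(7), z(l(-5)))*(Q + H(15)) = (-3 + (36 + 8*(-5)**2)*7**2)*(54 + 15) = (-3 + (36 + 8*25)*49)*69 = (-3 + (36 + 200)*49)*69 = (-3 + 236*49)*69 = (-3 + 11564)*69 = 11561*69 = 797709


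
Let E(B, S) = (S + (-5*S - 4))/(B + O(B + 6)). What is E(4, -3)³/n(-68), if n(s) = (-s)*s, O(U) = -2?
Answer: -4/289 ≈ -0.013841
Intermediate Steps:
E(B, S) = (-4 - 4*S)/(-2 + B) (E(B, S) = (S + (-5*S - 4))/(B - 2) = (S + (-4 - 5*S))/(-2 + B) = (-4 - 4*S)/(-2 + B))
n(s) = -s²
E(4, -3)³/n(-68) = (4*(-1 - 1*(-3))/(-2 + 4))³/((-1*(-68)²)) = (4*(-1 + 3)/2)³/((-1*4624)) = (4*(½)*2)³/(-4624) = 4³*(-1/4624) = 64*(-1/4624) = -4/289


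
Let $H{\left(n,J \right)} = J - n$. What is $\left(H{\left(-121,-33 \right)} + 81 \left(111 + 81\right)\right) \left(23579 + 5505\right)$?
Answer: $454873760$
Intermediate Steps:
$\left(H{\left(-121,-33 \right)} + 81 \left(111 + 81\right)\right) \left(23579 + 5505\right) = \left(\left(-33 - -121\right) + 81 \left(111 + 81\right)\right) \left(23579 + 5505\right) = \left(\left(-33 + 121\right) + 81 \cdot 192\right) 29084 = \left(88 + 15552\right) 29084 = 15640 \cdot 29084 = 454873760$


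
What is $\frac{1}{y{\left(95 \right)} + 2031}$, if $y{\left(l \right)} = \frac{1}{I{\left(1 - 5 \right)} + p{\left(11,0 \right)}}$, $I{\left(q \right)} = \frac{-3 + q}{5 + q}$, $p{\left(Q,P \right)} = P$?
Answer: $\frac{7}{14216} \approx 0.0004924$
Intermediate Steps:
$I{\left(q \right)} = \frac{-3 + q}{5 + q}$
$y{\left(l \right)} = - \frac{1}{7}$ ($y{\left(l \right)} = \frac{1}{\frac{-3 + \left(1 - 5\right)}{5 + \left(1 - 5\right)} + 0} = \frac{1}{\frac{-3 - 4}{5 - 4} + 0} = \frac{1}{1^{-1} \left(-7\right) + 0} = \frac{1}{1 \left(-7\right) + 0} = \frac{1}{-7 + 0} = \frac{1}{-7} = - \frac{1}{7}$)
$\frac{1}{y{\left(95 \right)} + 2031} = \frac{1}{- \frac{1}{7} + 2031} = \frac{1}{\frac{14216}{7}} = \frac{7}{14216}$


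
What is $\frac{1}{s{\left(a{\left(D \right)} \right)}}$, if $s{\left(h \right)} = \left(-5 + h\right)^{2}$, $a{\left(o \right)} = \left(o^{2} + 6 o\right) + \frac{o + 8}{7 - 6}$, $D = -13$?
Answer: $\frac{1}{6561} \approx 0.00015242$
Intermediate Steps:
$a{\left(o \right)} = 8 + o^{2} + 7 o$ ($a{\left(o \right)} = \left(o^{2} + 6 o\right) + \frac{8 + o}{1} = \left(o^{2} + 6 o\right) + \left(8 + o\right) 1 = \left(o^{2} + 6 o\right) + \left(8 + o\right) = 8 + o^{2} + 7 o$)
$\frac{1}{s{\left(a{\left(D \right)} \right)}} = \frac{1}{\left(-5 + \left(8 + \left(-13\right)^{2} + 7 \left(-13\right)\right)\right)^{2}} = \frac{1}{\left(-5 + \left(8 + 169 - 91\right)\right)^{2}} = \frac{1}{\left(-5 + 86\right)^{2}} = \frac{1}{81^{2}} = \frac{1}{6561}$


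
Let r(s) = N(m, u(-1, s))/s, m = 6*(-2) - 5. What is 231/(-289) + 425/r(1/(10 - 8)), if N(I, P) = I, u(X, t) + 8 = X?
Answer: -7687/578 ≈ -13.299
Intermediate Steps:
u(X, t) = -8 + X
m = -17 (m = -12 - 5 = -17)
r(s) = -17/s
231/(-289) + 425/r(1/(10 - 8)) = 231/(-289) + 425/((-17/(1/(10 - 8)))) = 231*(-1/289) + 425/((-17/(1/2))) = -231/289 + 425/((-17/½)) = -231/289 + 425/((-17*2)) = -231/289 + 425/(-34) = -231/289 + 425*(-1/34) = -231/289 - 25/2 = -7687/578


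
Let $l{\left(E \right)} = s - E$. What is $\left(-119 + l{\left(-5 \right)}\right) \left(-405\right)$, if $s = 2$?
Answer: $45360$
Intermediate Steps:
$l{\left(E \right)} = 2 - E$
$\left(-119 + l{\left(-5 \right)}\right) \left(-405\right) = \left(-119 + \left(2 - -5\right)\right) \left(-405\right) = \left(-119 + \left(2 + 5\right)\right) \left(-405\right) = \left(-119 + 7\right) \left(-405\right) = \left(-112\right) \left(-405\right) = 45360$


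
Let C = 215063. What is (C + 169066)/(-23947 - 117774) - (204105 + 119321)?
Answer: -45836640275/141721 ≈ -3.2343e+5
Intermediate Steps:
(C + 169066)/(-23947 - 117774) - (204105 + 119321) = (215063 + 169066)/(-23947 - 117774) - (204105 + 119321) = 384129/(-141721) - 1*323426 = 384129*(-1/141721) - 323426 = -384129/141721 - 323426 = -45836640275/141721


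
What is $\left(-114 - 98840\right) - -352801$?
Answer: $253847$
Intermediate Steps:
$\left(-114 - 98840\right) - -352801 = \left(-114 - 98840\right) + 352801 = -98954 + 352801 = 253847$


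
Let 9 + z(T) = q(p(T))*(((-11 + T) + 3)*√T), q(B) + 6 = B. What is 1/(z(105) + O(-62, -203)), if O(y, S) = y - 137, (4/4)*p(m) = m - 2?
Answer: 208/9295531241 + 9409*√105/9295531241 ≈ 1.0394e-5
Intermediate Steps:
p(m) = -2 + m (p(m) = m - 2 = -2 + m)
q(B) = -6 + B
O(y, S) = -137 + y
z(T) = -9 + √T*(-8 + T)² (z(T) = -9 + (-6 + (-2 + T))*(((-11 + T) + 3)*√T) = -9 + (-8 + T)*((-8 + T)*√T) = -9 + (-8 + T)*(√T*(-8 + T)) = -9 + √T*(-8 + T)²)
1/(z(105) + O(-62, -203)) = 1/((-9 + 105^(3/2)*(-8 + 105) + 8*√105*(8 - 1*105)) + (-137 - 62)) = 1/((-9 + (105*√105)*97 + 8*√105*(8 - 105)) - 199) = 1/((-9 + 10185*√105 + 8*√105*(-97)) - 199) = 1/((-9 + 10185*√105 - 776*√105) - 199) = 1/((-9 + 9409*√105) - 199) = 1/(-208 + 9409*√105)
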